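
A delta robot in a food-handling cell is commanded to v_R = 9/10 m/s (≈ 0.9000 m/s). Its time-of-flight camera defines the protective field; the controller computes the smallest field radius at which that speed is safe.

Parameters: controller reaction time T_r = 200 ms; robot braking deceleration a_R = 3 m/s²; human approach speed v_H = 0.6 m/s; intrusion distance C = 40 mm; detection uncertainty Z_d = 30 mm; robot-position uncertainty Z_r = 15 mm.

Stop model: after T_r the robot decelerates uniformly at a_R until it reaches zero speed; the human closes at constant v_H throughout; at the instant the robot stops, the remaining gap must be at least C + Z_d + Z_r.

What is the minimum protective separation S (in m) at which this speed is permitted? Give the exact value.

T_s = v_R/a_R = (9/10)/3 = 0.3000 s
reaction-phase robot travel = 0.9000·0.2000 = 0.1800 m
robot under decel: 0.9000²/(2·3.0000) = 0.1350 m
human closes 0.6000·0.5000 = 0.3000 m
C+Z_d+Z_r = 0.0400+0.0300+0.0150 = 0.0850 m
S_min ≈ 0.1800+0.1350+0.3000+0.0850  ⇒  S_min = 7/10 m

S_min = 7/10 m = 0.7000 m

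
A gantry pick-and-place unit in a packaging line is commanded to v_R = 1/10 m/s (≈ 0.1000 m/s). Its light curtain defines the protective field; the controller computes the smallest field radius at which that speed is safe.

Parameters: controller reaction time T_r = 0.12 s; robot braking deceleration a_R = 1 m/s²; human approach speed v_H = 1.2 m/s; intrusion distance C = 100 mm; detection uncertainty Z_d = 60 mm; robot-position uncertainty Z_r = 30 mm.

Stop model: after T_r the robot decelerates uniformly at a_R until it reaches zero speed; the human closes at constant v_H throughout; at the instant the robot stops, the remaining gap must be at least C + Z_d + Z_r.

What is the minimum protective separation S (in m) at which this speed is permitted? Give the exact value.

T_s = v_R/a_R = (1/10)/1 = 0.1000 s
robot in T_r: 0.1000·0.1200 = 0.0120 m
robot under decel: 0.1000²/(2·1.0000) = 0.0050 m
human over T_r+T_s: 1.2000·(0.1200+0.1000) = 0.2640 m
residual clearance needed = 0.1000+0.0600+0.0300 = 0.1900 m
S_min ≈ 0.0120+0.0050+0.2640+0.1900  ⇒  S_min = 471/1000 m

S_min = 471/1000 m = 0.4710 m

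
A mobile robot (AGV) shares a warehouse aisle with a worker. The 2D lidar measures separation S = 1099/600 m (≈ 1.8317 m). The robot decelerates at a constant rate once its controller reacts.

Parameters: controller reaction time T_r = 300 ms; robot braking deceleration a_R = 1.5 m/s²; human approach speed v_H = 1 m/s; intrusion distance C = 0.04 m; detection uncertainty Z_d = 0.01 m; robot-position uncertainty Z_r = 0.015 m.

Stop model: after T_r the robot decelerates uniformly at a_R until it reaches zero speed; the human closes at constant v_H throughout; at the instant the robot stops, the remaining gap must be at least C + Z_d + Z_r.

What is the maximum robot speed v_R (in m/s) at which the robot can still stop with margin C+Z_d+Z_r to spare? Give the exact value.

v_R_max = 11/10 m/s = 1.1000 m/s

quadratic (1/3)·v² + (29/30)·v + (-22/15) = 0
  disc = (29/30)² − 4·(1/3)·(-22/15) = 289/100 ; √disc = 17/10
  v_R = (−(29/30) + 17/10) / (2·(1/3)) = 11/10 m/s
check:
braking lasts T_s = (11/10)/(3/2) = 0.7333 s
robot covers v_R·T_r = 1.1000·0.3000 = 0.3300 m before braking
braking distance = 1.1000²/(2·1.5000) = 0.4033 m
human over T_r+T_s: 1.0000·(0.3000+0.7333) = 1.0333 m
residual clearance needed = 0.0400+0.0100+0.0150 = 0.0650 m
sum ≈ 0.3300+0.4033+1.0333+0.0650 ≈ 1.8317 m = S ✓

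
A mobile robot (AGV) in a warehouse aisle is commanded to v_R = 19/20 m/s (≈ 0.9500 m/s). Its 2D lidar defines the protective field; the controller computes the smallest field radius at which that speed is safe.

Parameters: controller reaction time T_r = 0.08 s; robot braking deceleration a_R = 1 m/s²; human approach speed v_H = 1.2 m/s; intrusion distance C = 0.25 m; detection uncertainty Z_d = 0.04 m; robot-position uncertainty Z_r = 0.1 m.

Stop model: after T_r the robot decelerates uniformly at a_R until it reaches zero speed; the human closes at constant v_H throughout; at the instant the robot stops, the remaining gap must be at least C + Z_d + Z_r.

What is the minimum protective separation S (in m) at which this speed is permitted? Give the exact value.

T_s = v_R/a_R = (19/20)/1 = 0.9500 s
reaction-phase robot travel = 0.9500·0.0800 = 0.0760 m
braking distance = 0.9500²/(2·1.0000) = 0.4512 m
person approaches 1.2000·(0.0800+0.9500) = 1.2360 m
C+Z_d+Z_r = 0.2500+0.0400+0.1000 = 0.3900 m
S_min ≈ 0.0760+0.4512+1.2360+0.3900  ⇒  S_min = 8613/4000 m

S_min = 8613/4000 m = 2.1532 m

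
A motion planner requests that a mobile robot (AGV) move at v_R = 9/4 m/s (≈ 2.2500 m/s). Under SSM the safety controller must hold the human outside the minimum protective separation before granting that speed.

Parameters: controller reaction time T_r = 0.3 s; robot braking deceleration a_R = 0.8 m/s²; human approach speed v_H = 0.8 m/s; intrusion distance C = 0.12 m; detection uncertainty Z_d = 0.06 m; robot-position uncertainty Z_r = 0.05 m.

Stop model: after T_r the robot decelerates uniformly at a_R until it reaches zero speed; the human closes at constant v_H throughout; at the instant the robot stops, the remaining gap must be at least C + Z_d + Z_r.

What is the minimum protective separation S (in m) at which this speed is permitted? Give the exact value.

S_min = 20989/3200 m = 6.5591 m

braking lasts T_s = (9/4)/(4/5) = 2.8125 s
reaction-phase robot travel = 2.2500·0.3000 = 0.6750 m
braking distance = 2.2500²/(2·0.8000) = 3.1641 m
human closes 0.8000·3.1125 = 2.4900 m
margins: 0.1200+0.0600+0.0500 = 0.2300 m
S_min ≈ 0.6750+3.1641+2.4900+0.2300  ⇒  S_min = 20989/3200 m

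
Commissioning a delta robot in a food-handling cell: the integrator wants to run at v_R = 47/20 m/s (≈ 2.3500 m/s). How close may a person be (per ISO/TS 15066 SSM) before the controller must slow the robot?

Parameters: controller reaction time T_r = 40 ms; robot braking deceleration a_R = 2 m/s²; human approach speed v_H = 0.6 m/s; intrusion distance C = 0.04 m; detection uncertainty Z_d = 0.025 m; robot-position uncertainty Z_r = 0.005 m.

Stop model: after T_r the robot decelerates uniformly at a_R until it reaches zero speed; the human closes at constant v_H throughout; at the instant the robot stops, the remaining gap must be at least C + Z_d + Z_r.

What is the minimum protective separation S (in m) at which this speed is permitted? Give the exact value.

S_min = 18189/8000 m = 2.2736 m

stop time T_s = (47/20)/2 = 1.1750 s
robot in T_r: 2.3500·0.0400 = 0.0940 m
robot under decel: 2.3500²/(2·2.0000) = 1.3806 m
human over T_r+T_s: 0.6000·(0.0400+1.1750) = 0.7290 m
margins: 0.0400+0.0250+0.0050 = 0.0700 m
S_min ≈ 0.0940+1.3806+0.7290+0.0700  ⇒  S_min = 18189/8000 m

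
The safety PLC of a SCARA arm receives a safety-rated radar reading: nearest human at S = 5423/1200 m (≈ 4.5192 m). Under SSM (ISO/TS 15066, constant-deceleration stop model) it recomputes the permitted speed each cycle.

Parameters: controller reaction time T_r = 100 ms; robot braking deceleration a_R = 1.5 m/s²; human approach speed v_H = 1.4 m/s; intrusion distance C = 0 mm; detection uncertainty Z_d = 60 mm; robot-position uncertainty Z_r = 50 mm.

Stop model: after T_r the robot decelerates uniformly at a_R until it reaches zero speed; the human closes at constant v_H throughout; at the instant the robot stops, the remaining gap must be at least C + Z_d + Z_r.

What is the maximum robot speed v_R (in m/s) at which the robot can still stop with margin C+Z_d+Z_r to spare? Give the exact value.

at the boundary: (1/3)·v² + (31/30)·v + (-5123/1200) = 0
  disc = (31/30)² − 4·(1/3)·(-5123/1200) = 169/25 ; √disc = 13/5
  v_R = (−(31/30) + 13/5) / (2·(1/3)) = 47/20 m/s
check:
braking lasts T_s = (47/20)/(3/2) = 1.5667 s
reaction-phase robot travel = 2.3500·0.1000 = 0.2350 m
robot under decel: 2.3500²/(2·1.5000) = 1.8408 m
human over T_r+T_s: 1.4000·(0.1000+1.5667) = 2.3333 m
C+Z_d+Z_r = 0.0000+0.0600+0.0500 = 0.1100 m
sum ≈ 0.2350+1.8408+2.3333+0.1100 ≈ 4.5192 m = S ✓

v_R_max = 47/20 m/s = 2.3500 m/s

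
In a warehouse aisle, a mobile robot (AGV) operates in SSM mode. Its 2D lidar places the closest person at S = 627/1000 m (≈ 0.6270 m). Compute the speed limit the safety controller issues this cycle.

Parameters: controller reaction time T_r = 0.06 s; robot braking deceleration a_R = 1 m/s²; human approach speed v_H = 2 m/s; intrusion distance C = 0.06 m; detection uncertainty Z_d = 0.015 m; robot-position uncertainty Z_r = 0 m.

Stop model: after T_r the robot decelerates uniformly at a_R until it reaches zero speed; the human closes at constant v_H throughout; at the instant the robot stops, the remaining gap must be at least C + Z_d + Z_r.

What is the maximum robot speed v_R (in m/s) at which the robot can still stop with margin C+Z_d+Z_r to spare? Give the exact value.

collect terms ⇒ (1/2)·v_R² + (103/50)·v_R + (-54/125) = 0
  disc = (103/50)² − 4·(1/2)·(-54/125) = 12769/2500 ; √disc = 113/50
  v_R = (−(103/50) + 113/50) / (2·(1/2)) = 1/5 m/s
check:
stop time T_s = (1/5)/1 = 0.2000 s
reaction-phase robot travel = 0.2000·0.0600 = 0.0120 m
robot under decel: 0.2000²/(2·1.0000) = 0.0200 m
person approaches 2.0000·(0.0600+0.2000) = 0.5200 m
residual clearance needed = 0.0600+0.0150+0.0000 = 0.0750 m
sum ≈ 0.0120+0.0200+0.5200+0.0750 ≈ 0.6270 m = S ✓

v_R_max = 1/5 m/s = 0.2000 m/s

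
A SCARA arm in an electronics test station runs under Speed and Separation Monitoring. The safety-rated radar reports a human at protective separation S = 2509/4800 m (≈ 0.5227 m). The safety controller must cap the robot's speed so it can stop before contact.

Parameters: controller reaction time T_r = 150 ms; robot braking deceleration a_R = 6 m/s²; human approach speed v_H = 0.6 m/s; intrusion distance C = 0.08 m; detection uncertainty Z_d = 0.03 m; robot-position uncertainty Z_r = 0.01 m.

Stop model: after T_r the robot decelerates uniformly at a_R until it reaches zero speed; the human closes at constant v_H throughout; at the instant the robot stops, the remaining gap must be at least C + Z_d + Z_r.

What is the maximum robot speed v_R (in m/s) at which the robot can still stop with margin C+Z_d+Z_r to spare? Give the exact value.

v_R_max = 19/20 m/s = 0.9500 m/s

collect terms ⇒ (1/12)·v_R² + (1/4)·v_R + (-1501/4800) = 0
  disc = (1/4)² − 4·(1/12)·(-1501/4800) = 2401/14400 ; √disc = 49/120
  v_R = (−(1/4) + 49/120) / (2·(1/12)) = 19/20 m/s
check:
stop time T_s = (19/20)/6 = 0.1583 s
robot in T_r: 0.9500·0.1500 = 0.1425 m
robot under decel: 0.9500²/(2·6.0000) = 0.0752 m
person approaches 0.6000·(0.1500+0.1583) = 0.1850 m
margins: 0.0800+0.0300+0.0100 = 0.1200 m
sum ≈ 0.1425+0.0752+0.1850+0.1200 ≈ 0.5227 m = S ✓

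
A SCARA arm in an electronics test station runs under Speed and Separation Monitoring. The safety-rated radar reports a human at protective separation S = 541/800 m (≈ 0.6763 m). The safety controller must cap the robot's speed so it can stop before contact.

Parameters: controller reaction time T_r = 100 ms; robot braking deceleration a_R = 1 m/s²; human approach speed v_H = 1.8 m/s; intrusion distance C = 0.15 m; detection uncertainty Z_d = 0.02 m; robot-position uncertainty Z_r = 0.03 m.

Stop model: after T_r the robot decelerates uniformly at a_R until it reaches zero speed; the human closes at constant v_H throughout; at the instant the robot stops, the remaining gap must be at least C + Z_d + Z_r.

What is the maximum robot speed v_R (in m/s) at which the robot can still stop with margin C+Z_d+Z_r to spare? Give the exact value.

v_R_max = 3/20 m/s = 0.1500 m/s

collect terms ⇒ (1/2)·v_R² + (19/10)·v_R + (-237/800) = 0
  disc = (19/10)² − 4·(1/2)·(-237/800) = 1681/400 ; √disc = 41/20
  v_R = (−(19/10) + 41/20) / (2·(1/2)) = 3/20 m/s
check:
T_s = v_R/a_R = (3/20)/1 = 0.1500 s
reaction-phase robot travel = 0.1500·0.1000 = 0.0150 m
robot covers 0.1500·0.1500 − ½·1.0000·0.1500² = 0.0112 m while stopping
human closes 1.8000·0.2500 = 0.4500 m
C+Z_d+Z_r = 0.1500+0.0200+0.0300 = 0.2000 m
sum ≈ 0.0150+0.0112+0.4500+0.2000 ≈ 0.6763 m = S ✓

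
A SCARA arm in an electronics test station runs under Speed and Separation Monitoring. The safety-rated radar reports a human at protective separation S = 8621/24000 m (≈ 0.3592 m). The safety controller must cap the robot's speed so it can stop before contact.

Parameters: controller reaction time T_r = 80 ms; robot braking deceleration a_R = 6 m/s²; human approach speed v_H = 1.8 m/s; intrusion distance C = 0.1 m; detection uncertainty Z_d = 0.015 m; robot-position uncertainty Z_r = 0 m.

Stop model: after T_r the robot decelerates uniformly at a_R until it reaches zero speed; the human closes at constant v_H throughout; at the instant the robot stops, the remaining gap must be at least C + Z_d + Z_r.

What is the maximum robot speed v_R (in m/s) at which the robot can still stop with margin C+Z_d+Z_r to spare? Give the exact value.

at the boundary: (1/12)·v² + (19/50)·v + (-481/4800) = 0
  disc = (19/50)² − 4·(1/12)·(-481/4800) = 64009/360000 ; √disc = 253/600
  v_R = (−(19/50) + 253/600) / (2·(1/12)) = 1/4 m/s
check:
T_s = v_R/a_R = (1/4)/6 = 0.0417 s
robot in T_r: 0.2500·0.0800 = 0.0200 m
braking distance = 0.2500²/(2·6.0000) = 0.0052 m
human over T_r+T_s: 1.8000·(0.0800+0.0417) = 0.2190 m
residual clearance needed = 0.1000+0.0150+0.0000 = 0.1150 m
sum ≈ 0.0200+0.0052+0.2190+0.1150 ≈ 0.3592 m = S ✓

v_R_max = 1/4 m/s = 0.2500 m/s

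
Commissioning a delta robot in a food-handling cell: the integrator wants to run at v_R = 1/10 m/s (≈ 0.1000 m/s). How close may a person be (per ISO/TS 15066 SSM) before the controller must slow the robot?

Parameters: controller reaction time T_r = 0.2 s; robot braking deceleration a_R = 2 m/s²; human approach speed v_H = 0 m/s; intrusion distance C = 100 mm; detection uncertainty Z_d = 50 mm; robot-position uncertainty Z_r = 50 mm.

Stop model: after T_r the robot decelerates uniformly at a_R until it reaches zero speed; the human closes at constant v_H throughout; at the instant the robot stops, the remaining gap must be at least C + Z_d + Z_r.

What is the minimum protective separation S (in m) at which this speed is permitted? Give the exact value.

braking lasts T_s = (1/10)/2 = 0.0500 s
robot in T_r: 0.1000·0.2000 = 0.0200 m
braking distance = 0.1000²/(2·2.0000) = 0.0025 m
human over T_r+T_s: 0.0000·(0.2000+0.0500) = 0.0000 m
C+Z_d+Z_r = 0.1000+0.0500+0.0500 = 0.2000 m
S_min ≈ 0.0200+0.0025+0.0000+0.2000  ⇒  S_min = 89/400 m

S_min = 89/400 m = 0.2225 m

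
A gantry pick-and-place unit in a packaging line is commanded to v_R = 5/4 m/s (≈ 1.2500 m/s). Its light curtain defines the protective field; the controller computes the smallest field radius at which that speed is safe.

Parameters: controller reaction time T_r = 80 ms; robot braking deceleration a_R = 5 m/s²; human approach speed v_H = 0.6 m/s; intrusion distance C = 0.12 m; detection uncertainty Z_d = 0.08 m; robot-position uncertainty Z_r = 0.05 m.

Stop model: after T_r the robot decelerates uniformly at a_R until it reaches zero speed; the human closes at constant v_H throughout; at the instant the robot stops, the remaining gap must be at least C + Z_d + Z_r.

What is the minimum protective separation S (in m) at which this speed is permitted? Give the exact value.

stop time T_s = (5/4)/5 = 0.2500 s
robot in T_r: 1.2500·0.0800 = 0.1000 m
braking distance = 1.2500²/(2·5.0000) = 0.1562 m
person approaches 0.6000·(0.0800+0.2500) = 0.1980 m
C+Z_d+Z_r = 0.1200+0.0800+0.0500 = 0.2500 m
S_min ≈ 0.1000+0.1562+0.1980+0.2500  ⇒  S_min = 2817/4000 m

S_min = 2817/4000 m = 0.7043 m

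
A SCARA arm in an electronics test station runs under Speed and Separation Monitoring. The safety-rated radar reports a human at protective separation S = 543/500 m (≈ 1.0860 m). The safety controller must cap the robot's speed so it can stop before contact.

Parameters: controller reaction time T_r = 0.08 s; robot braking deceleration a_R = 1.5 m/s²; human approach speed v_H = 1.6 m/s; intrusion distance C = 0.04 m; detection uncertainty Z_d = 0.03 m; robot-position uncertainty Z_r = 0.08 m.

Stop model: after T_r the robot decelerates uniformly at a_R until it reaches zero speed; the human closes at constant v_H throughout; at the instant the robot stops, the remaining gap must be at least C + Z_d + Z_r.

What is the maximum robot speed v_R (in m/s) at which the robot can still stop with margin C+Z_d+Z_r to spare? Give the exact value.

v_R_max = 3/5 m/s = 0.6000 m/s

at the boundary: (1/3)·v² + (86/75)·v + (-101/125) = 0
  disc = (86/75)² − 4·(1/3)·(-101/125) = 13456/5625 ; √disc = 116/75
  v_R = (−(86/75) + 116/75) / (2·(1/3)) = 3/5 m/s
check:
T_s = v_R/a_R = (3/5)/(3/2) = 0.4000 s
robot covers v_R·T_r = 0.6000·0.0800 = 0.0480 m before braking
robot under decel: 0.6000²/(2·1.5000) = 0.1200 m
person approaches 1.6000·(0.0800+0.4000) = 0.7680 m
C+Z_d+Z_r = 0.0400+0.0300+0.0800 = 0.1500 m
sum ≈ 0.0480+0.1200+0.7680+0.1500 ≈ 1.0860 m = S ✓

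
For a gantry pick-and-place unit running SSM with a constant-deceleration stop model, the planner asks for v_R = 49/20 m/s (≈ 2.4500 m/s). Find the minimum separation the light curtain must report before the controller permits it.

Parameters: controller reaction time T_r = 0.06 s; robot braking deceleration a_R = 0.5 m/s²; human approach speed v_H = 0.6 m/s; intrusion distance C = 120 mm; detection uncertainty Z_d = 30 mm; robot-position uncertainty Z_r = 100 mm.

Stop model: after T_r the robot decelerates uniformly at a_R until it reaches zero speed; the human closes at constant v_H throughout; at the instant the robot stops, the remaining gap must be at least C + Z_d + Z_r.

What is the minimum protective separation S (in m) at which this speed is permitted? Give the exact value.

S_min = 18751/2000 m = 9.3755 m

braking lasts T_s = (49/20)/(1/2) = 4.9000 s
robot in T_r: 2.4500·0.0600 = 0.1470 m
braking distance = 2.4500²/(2·0.5000) = 6.0025 m
human closes 0.6000·4.9600 = 2.9760 m
residual clearance needed = 0.1200+0.0300+0.1000 = 0.2500 m
S_min ≈ 0.1470+6.0025+2.9760+0.2500  ⇒  S_min = 18751/2000 m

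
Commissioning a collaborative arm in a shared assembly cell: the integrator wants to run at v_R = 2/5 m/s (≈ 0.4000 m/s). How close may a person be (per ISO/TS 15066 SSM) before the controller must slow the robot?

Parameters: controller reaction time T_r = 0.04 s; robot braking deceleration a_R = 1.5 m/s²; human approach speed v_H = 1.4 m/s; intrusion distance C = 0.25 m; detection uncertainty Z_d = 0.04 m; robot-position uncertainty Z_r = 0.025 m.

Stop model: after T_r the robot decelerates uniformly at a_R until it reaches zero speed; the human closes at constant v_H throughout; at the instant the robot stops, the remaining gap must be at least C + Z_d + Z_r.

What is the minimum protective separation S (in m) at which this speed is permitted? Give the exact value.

S_min = 2441/3000 m = 0.8137 m

braking lasts T_s = (2/5)/(3/2) = 0.2667 s
robot in T_r: 0.4000·0.0400 = 0.0160 m
braking distance = 0.4000²/(2·1.5000) = 0.0533 m
human over T_r+T_s: 1.4000·(0.0400+0.2667) = 0.4293 m
margins: 0.2500+0.0400+0.0250 = 0.3150 m
S_min ≈ 0.0160+0.0533+0.4293+0.3150  ⇒  S_min = 2441/3000 m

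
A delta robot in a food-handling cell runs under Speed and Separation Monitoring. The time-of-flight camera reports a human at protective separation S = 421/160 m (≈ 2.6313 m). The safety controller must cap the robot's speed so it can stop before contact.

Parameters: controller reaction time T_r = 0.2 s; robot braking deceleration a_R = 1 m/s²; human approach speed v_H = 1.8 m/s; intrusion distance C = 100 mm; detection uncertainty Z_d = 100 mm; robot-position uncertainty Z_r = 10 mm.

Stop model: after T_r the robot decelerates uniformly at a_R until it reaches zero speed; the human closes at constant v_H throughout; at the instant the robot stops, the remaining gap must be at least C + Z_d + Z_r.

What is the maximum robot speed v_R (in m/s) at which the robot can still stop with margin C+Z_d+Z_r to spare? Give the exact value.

v_R_max = 17/20 m/s = 0.8500 m/s

quadratic (1/2)·v² + (2)·v + (-1649/800) = 0
  disc = (2)² − 4·(1/2)·(-1649/800) = 3249/400 ; √disc = 57/20
  v_R = (−(2) + 57/20) / (2·(1/2)) = 17/20 m/s
check:
braking lasts T_s = (17/20)/1 = 0.8500 s
reaction-phase robot travel = 0.8500·0.2000 = 0.1700 m
braking distance = 0.8500²/(2·1.0000) = 0.3613 m
human closes 1.8000·1.0500 = 1.8900 m
C+Z_d+Z_r = 0.1000+0.1000+0.0100 = 0.2100 m
sum ≈ 0.1700+0.3613+1.8900+0.2100 ≈ 2.6313 m = S ✓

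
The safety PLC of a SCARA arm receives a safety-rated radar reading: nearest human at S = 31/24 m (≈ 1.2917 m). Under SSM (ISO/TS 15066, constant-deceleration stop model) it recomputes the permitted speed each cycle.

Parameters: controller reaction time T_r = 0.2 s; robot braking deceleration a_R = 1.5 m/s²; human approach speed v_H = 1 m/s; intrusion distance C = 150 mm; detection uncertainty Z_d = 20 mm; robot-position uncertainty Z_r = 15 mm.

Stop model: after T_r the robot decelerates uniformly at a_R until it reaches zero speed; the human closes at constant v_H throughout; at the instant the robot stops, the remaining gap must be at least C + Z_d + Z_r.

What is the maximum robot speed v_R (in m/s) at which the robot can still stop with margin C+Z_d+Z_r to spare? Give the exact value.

at the boundary: (1/3)·v² + (13/15)·v + (-68/75) = 0
  disc = (13/15)² − 4·(1/3)·(-68/75) = 49/25 ; √disc = 7/5
  v_R = (−(13/15) + 7/5) / (2·(1/3)) = 4/5 m/s
check:
T_s = v_R/a_R = (4/5)/(3/2) = 0.5333 s
reaction-phase robot travel = 0.8000·0.2000 = 0.1600 m
braking distance = 0.8000²/(2·1.5000) = 0.2133 m
person approaches 1.0000·(0.2000+0.5333) = 0.7333 m
residual clearance needed = 0.1500+0.0200+0.0150 = 0.1850 m
sum ≈ 0.1600+0.2133+0.7333+0.1850 ≈ 1.2917 m = S ✓

v_R_max = 4/5 m/s = 0.8000 m/s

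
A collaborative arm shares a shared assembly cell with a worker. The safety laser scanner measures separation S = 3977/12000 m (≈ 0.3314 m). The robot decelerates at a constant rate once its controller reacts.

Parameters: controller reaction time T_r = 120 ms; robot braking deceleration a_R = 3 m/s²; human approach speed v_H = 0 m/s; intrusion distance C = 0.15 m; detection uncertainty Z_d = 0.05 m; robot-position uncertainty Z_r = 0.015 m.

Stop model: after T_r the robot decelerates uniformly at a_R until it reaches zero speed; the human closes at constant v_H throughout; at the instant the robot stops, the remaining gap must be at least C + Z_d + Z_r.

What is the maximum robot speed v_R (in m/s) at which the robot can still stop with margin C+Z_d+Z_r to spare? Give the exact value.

collect terms ⇒ (1/6)·v_R² + (3/25)·v_R + (-1397/12000) = 0
  disc = (3/25)² − 4·(1/6)·(-1397/12000) = 8281/90000 ; √disc = 91/300
  v_R = (−(3/25) + 91/300) / (2·(1/6)) = 11/20 m/s
check:
braking lasts T_s = (11/20)/3 = 0.1833 s
robot in T_r: 0.5500·0.1200 = 0.0660 m
braking distance = 0.5500²/(2·3.0000) = 0.0504 m
human closes 0.0000·0.3033 = 0.0000 m
residual clearance needed = 0.1500+0.0500+0.0150 = 0.2150 m
sum ≈ 0.0660+0.0504+0.0000+0.2150 ≈ 0.3314 m = S ✓

v_R_max = 11/20 m/s = 0.5500 m/s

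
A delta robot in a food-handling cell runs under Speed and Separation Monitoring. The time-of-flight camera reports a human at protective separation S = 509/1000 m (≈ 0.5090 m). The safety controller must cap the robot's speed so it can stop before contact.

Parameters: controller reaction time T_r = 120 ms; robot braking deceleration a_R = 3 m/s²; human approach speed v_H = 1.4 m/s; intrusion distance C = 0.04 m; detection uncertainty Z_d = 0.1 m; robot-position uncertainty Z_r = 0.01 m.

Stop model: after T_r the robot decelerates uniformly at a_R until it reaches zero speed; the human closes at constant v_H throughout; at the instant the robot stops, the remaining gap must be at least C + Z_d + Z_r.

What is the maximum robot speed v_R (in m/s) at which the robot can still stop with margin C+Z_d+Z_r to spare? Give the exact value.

v_R_max = 3/10 m/s = 0.3000 m/s

quadratic (1/6)·v² + (44/75)·v + (-191/1000) = 0
  disc = (44/75)² − 4·(1/6)·(-191/1000) = 10609/22500 ; √disc = 103/150
  v_R = (−(44/75) + 103/150) / (2·(1/6)) = 3/10 m/s
check:
T_s = v_R/a_R = (3/10)/3 = 0.1000 s
robot covers v_R·T_r = 0.3000·0.1200 = 0.0360 m before braking
robot covers 0.3000·0.1000 − ½·3.0000·0.1000² = 0.0150 m while stopping
human closes 1.4000·0.2200 = 0.3080 m
C+Z_d+Z_r = 0.0400+0.1000+0.0100 = 0.1500 m
sum ≈ 0.0360+0.0150+0.3080+0.1500 ≈ 0.5090 m = S ✓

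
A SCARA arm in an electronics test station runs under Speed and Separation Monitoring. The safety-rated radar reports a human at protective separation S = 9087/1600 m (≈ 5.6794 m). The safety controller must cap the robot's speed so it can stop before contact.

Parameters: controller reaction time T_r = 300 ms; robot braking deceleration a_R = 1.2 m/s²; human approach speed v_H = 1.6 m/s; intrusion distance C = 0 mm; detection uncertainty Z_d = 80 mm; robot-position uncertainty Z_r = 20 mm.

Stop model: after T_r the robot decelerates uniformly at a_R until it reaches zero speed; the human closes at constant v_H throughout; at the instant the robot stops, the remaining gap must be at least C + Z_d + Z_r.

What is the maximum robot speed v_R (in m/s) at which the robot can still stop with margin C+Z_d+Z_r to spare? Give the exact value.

v_R_max = 41/20 m/s = 2.0500 m/s

quadratic (5/12)·v² + (49/30)·v + (-8159/1600) = 0
  disc = (49/30)² − 4·(5/12)·(-8159/1600) = 160801/14400 ; √disc = 401/120
  v_R = (−(49/30) + 401/120) / (2·(5/12)) = 41/20 m/s
check:
stop time T_s = (41/20)/(6/5) = 1.7083 s
reaction-phase robot travel = 2.0500·0.3000 = 0.6150 m
braking distance = 2.0500²/(2·1.2000) = 1.7510 m
human over T_r+T_s: 1.6000·(0.3000+1.7083) = 3.2133 m
C+Z_d+Z_r = 0.0000+0.0800+0.0200 = 0.1000 m
sum ≈ 0.6150+1.7510+3.2133+0.1000 ≈ 5.6794 m = S ✓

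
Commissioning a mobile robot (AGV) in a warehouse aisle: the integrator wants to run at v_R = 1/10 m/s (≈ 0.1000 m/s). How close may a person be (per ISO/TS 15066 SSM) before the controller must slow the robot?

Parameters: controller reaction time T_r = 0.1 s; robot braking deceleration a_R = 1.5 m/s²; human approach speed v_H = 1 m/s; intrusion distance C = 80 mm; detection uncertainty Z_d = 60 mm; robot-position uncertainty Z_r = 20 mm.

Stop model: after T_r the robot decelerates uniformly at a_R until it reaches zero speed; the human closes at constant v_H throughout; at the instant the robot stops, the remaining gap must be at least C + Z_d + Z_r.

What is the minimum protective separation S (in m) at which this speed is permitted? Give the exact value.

S_min = 17/50 m = 0.3400 m

braking lasts T_s = (1/10)/(3/2) = 0.0667 s
robot covers v_R·T_r = 0.1000·0.1000 = 0.0100 m before braking
robot under decel: 0.1000²/(2·1.5000) = 0.0033 m
person approaches 1.0000·(0.1000+0.0667) = 0.1667 m
C+Z_d+Z_r = 0.0800+0.0600+0.0200 = 0.1600 m
S_min ≈ 0.0100+0.0033+0.1667+0.1600  ⇒  S_min = 17/50 m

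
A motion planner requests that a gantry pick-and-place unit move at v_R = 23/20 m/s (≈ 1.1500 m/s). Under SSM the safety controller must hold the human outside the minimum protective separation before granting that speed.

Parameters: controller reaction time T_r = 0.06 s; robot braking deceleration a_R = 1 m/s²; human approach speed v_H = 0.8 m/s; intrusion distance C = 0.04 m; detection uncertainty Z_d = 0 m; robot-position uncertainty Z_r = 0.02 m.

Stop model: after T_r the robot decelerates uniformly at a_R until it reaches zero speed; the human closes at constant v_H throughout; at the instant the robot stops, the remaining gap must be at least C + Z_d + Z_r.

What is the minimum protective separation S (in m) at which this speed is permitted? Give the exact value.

T_s = v_R/a_R = (23/20)/1 = 1.1500 s
robot covers v_R·T_r = 1.1500·0.0600 = 0.0690 m before braking
robot covers 1.1500·1.1500 − ½·1.0000·1.1500² = 0.6613 m while stopping
person approaches 0.8000·(0.0600+1.1500) = 0.9680 m
residual clearance needed = 0.0400+0.0000+0.0200 = 0.0600 m
S_min ≈ 0.0690+0.6613+0.9680+0.0600  ⇒  S_min = 7033/4000 m

S_min = 7033/4000 m = 1.7583 m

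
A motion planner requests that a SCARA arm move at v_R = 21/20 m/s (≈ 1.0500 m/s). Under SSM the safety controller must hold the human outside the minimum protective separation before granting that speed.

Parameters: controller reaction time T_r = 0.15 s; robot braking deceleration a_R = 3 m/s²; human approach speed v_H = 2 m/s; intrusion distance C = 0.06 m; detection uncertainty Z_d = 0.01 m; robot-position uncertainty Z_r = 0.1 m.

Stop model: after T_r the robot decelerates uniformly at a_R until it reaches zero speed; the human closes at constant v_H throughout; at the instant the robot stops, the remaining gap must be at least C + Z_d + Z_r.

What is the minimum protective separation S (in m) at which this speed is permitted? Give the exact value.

S_min = 1209/800 m = 1.5112 m

T_s = v_R/a_R = (21/20)/3 = 0.3500 s
reaction-phase robot travel = 1.0500·0.1500 = 0.1575 m
robot covers 1.0500·0.3500 − ½·3.0000·0.3500² = 0.1837 m while stopping
human over T_r+T_s: 2.0000·(0.1500+0.3500) = 1.0000 m
margins: 0.0600+0.0100+0.1000 = 0.1700 m
S_min ≈ 0.1575+0.1837+1.0000+0.1700  ⇒  S_min = 1209/800 m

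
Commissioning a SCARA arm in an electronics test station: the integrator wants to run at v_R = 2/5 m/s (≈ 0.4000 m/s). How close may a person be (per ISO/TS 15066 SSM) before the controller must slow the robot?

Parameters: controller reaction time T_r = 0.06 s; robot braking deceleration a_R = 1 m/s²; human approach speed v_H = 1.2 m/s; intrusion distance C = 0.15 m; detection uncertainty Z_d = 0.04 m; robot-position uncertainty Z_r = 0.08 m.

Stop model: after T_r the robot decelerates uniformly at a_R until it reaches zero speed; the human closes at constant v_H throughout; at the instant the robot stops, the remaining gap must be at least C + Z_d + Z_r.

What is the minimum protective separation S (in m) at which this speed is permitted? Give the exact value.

S_min = 463/500 m = 0.9260 m

T_s = v_R/a_R = (2/5)/1 = 0.4000 s
robot covers v_R·T_r = 0.4000·0.0600 = 0.0240 m before braking
braking distance = 0.4000²/(2·1.0000) = 0.0800 m
person approaches 1.2000·(0.0600+0.4000) = 0.5520 m
residual clearance needed = 0.1500+0.0400+0.0800 = 0.2700 m
S_min ≈ 0.0240+0.0800+0.5520+0.2700  ⇒  S_min = 463/500 m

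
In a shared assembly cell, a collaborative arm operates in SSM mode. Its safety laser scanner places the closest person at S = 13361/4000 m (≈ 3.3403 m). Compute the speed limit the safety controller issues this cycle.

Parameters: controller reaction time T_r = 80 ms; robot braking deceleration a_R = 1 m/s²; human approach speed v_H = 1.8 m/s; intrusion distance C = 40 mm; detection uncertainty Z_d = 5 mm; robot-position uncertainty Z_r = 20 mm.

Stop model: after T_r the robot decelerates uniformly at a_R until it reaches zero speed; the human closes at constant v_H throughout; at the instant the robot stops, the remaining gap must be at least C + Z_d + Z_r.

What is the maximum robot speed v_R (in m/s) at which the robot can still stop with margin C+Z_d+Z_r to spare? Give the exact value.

quadratic (1/2)·v² + (47/25)·v + (-501/160) = 0
  disc = (47/25)² − 4·(1/2)·(-501/160) = 97969/10000 ; √disc = 313/100
  v_R = (−(47/25) + 313/100) / (2·(1/2)) = 5/4 m/s
check:
T_s = v_R/a_R = (5/4)/1 = 1.2500 s
robot in T_r: 1.2500·0.0800 = 0.1000 m
braking distance = 1.2500²/(2·1.0000) = 0.7812 m
human over T_r+T_s: 1.8000·(0.0800+1.2500) = 2.3940 m
margins: 0.0400+0.0050+0.0200 = 0.0650 m
sum ≈ 0.1000+0.7812+2.3940+0.0650 ≈ 3.3403 m = S ✓

v_R_max = 5/4 m/s = 1.2500 m/s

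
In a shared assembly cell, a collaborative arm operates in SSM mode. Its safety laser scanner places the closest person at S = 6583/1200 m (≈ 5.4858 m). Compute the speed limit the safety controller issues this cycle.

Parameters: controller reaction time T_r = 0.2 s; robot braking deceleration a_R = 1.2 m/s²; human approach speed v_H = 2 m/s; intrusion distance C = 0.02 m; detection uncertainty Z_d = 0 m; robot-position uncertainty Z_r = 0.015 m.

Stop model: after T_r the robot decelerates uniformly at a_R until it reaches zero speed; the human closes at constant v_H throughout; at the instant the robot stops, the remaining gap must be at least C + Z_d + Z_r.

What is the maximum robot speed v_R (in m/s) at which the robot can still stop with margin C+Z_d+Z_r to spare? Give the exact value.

at the boundary: (5/12)·v² + (28/15)·v + (-6061/1200) = 0
  disc = (28/15)² − 4·(5/12)·(-6061/1200) = 4761/400 ; √disc = 69/20
  v_R = (−(28/15) + 69/20) / (2·(5/12)) = 19/10 m/s
check:
stop time T_s = (19/10)/(6/5) = 1.5833 s
reaction-phase robot travel = 1.9000·0.2000 = 0.3800 m
braking distance = 1.9000²/(2·1.2000) = 1.5042 m
person approaches 2.0000·(0.2000+1.5833) = 3.5667 m
margins: 0.0200+0.0000+0.0150 = 0.0350 m
sum ≈ 0.3800+1.5042+3.5667+0.0350 ≈ 5.4858 m = S ✓

v_R_max = 19/10 m/s = 1.9000 m/s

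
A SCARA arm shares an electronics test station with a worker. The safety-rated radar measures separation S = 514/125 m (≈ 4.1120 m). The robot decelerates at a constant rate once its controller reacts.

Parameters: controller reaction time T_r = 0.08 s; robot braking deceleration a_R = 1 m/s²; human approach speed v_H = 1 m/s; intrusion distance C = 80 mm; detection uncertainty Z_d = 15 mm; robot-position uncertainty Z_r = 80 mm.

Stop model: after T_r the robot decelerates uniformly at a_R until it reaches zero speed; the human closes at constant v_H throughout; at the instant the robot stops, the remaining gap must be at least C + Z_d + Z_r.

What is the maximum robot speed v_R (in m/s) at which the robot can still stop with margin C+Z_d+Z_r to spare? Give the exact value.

v_R_max = 19/10 m/s = 1.9000 m/s

collect terms ⇒ (1/2)·v_R² + (27/25)·v_R + (-3857/1000) = 0
  disc = (27/25)² − 4·(1/2)·(-3857/1000) = 22201/2500 ; √disc = 149/50
  v_R = (−(27/25) + 149/50) / (2·(1/2)) = 19/10 m/s
check:
T_s = v_R/a_R = (19/10)/1 = 1.9000 s
robot in T_r: 1.9000·0.0800 = 0.1520 m
robot under decel: 1.9000²/(2·1.0000) = 1.8050 m
human closes 1.0000·1.9800 = 1.9800 m
C+Z_d+Z_r = 0.0800+0.0150+0.0800 = 0.1750 m
sum ≈ 0.1520+1.8050+1.9800+0.1750 ≈ 4.1120 m = S ✓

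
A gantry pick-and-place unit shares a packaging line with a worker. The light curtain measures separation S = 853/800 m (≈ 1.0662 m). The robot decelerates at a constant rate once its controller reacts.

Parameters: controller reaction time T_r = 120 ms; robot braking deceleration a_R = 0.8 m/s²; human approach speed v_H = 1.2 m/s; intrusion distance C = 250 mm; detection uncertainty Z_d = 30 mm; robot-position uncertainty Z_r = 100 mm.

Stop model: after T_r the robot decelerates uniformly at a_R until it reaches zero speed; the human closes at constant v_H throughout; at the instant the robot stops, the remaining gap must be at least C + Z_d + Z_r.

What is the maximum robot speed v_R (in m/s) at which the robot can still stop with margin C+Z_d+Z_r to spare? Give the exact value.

collect terms ⇒ (5/8)·v_R² + (81/50)·v_R + (-2169/4000) = 0
  disc = (81/50)² − 4·(5/8)·(-2169/4000) = 159201/40000 ; √disc = 399/200
  v_R = (−(81/50) + 399/200) / (2·(5/8)) = 3/10 m/s
check:
stop time T_s = (3/10)/(4/5) = 0.3750 s
robot covers v_R·T_r = 0.3000·0.1200 = 0.0360 m before braking
robot under decel: 0.3000²/(2·0.8000) = 0.0563 m
human over T_r+T_s: 1.2000·(0.1200+0.3750) = 0.5940 m
margins: 0.2500+0.0300+0.1000 = 0.3800 m
sum ≈ 0.0360+0.0563+0.5940+0.3800 ≈ 1.0662 m = S ✓

v_R_max = 3/10 m/s = 0.3000 m/s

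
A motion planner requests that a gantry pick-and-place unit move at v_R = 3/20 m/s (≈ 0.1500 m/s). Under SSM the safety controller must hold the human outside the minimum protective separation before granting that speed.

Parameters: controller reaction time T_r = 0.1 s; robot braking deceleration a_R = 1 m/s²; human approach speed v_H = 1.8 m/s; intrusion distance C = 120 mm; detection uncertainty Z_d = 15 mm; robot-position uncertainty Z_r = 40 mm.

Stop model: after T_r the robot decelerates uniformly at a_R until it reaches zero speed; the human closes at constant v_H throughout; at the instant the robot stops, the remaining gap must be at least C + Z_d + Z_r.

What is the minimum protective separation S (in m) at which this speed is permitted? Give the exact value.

S_min = 521/800 m = 0.6512 m

stop time T_s = (3/20)/1 = 0.1500 s
robot in T_r: 0.1500·0.1000 = 0.0150 m
braking distance = 0.1500²/(2·1.0000) = 0.0112 m
human over T_r+T_s: 1.8000·(0.1000+0.1500) = 0.4500 m
residual clearance needed = 0.1200+0.0150+0.0400 = 0.1750 m
S_min ≈ 0.0150+0.0112+0.4500+0.1750  ⇒  S_min = 521/800 m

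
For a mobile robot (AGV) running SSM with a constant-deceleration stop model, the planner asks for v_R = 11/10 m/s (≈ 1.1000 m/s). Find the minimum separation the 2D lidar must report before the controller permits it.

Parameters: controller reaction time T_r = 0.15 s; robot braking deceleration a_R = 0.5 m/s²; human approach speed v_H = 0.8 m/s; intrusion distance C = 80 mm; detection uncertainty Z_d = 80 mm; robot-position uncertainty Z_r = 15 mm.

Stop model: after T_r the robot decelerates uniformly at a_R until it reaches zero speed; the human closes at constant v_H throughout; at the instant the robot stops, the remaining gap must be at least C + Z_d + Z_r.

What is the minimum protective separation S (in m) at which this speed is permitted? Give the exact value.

S_min = 343/100 m = 3.4300 m

braking lasts T_s = (11/10)/(1/2) = 2.2000 s
robot in T_r: 1.1000·0.1500 = 0.1650 m
robot under decel: 1.1000²/(2·0.5000) = 1.2100 m
human closes 0.8000·2.3500 = 1.8800 m
margins: 0.0800+0.0800+0.0150 = 0.1750 m
S_min ≈ 0.1650+1.2100+1.8800+0.1750  ⇒  S_min = 343/100 m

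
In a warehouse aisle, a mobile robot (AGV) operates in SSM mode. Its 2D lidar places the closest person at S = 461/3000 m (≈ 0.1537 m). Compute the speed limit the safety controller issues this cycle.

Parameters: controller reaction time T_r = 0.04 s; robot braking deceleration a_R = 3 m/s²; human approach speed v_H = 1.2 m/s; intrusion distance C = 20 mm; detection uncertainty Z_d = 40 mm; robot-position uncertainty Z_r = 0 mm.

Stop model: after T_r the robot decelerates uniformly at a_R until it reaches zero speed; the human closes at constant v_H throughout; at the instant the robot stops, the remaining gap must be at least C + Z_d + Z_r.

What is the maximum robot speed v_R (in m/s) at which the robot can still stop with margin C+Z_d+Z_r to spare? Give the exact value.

v_R_max = 1/10 m/s = 0.1000 m/s

quadratic (1/6)·v² + (11/25)·v + (-137/3000) = 0
  disc = (11/25)² − 4·(1/6)·(-137/3000) = 5041/22500 ; √disc = 71/150
  v_R = (−(11/25) + 71/150) / (2·(1/6)) = 1/10 m/s
check:
stop time T_s = (1/10)/3 = 0.0333 s
robot covers v_R·T_r = 0.1000·0.0400 = 0.0040 m before braking
robot covers 0.1000·0.0333 − ½·3.0000·0.0333² = 0.0017 m while stopping
human closes 1.2000·0.0733 = 0.0880 m
residual clearance needed = 0.0200+0.0400+0.0000 = 0.0600 m
sum ≈ 0.0040+0.0017+0.0880+0.0600 ≈ 0.1537 m = S ✓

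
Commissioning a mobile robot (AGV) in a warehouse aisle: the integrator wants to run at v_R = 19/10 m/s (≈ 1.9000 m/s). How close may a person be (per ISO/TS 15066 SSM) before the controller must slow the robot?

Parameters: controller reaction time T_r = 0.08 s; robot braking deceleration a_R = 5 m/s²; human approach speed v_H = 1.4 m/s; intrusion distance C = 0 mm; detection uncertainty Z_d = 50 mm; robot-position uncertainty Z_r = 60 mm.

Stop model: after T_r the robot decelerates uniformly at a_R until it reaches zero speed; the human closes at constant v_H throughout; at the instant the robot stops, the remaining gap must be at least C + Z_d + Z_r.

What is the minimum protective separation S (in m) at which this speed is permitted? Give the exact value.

S_min = 1267/1000 m = 1.2670 m

stop time T_s = (19/10)/5 = 0.3800 s
robot covers v_R·T_r = 1.9000·0.0800 = 0.1520 m before braking
braking distance = 1.9000²/(2·5.0000) = 0.3610 m
human over T_r+T_s: 1.4000·(0.0800+0.3800) = 0.6440 m
residual clearance needed = 0.0000+0.0500+0.0600 = 0.1100 m
S_min ≈ 0.1520+0.3610+0.6440+0.1100  ⇒  S_min = 1267/1000 m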